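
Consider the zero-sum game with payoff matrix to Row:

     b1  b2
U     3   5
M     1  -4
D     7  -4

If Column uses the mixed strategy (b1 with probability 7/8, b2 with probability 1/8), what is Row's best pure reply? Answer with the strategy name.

Expected payoff of U: (7/8)·3 + (1/8)·5 = 13/4.
Expected payoff of M: (7/8)·1 + (1/8)·(-4) = 3/8.
Expected payoff of D: (7/8)·7 + (1/8)·(-4) = 45/8.
The largest is 45/8, so Row's best response is D.

D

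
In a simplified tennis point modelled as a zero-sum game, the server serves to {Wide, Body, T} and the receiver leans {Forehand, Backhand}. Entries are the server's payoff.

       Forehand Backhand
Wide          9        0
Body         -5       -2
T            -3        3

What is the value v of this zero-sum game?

9/5

Row minima: Wide → 0, Body → -5, T → -3; maximin = 0.
Column maxima: Forehand → 9, Backhand → 3; minimax = 3.
0 ≠ 3, so there is no saddle point; optimal play is mixed.
Body is strictly dominated by Wide, so the server never plays it.
On the remaining 2×2 (Wide, T vs Forehand, Backhand):
Let the server play Wide with probability p. Expected payoff against Forehand: 9p + (-3)(1−p) = 12p − 3; against Backhand: 0p + 3(1−p) = −3p + 3.
Setting these equal: 12p − 3 = −3p + 3 ⇒ 15p = 6 ⇒ p = 2/5, and the value is (12)·(2/5) − 3 = 9/5.
For the receiver: with q = P(Forehand), equating Wide's and T's payoffs gives 9q = −6q + 3 ⇒ q = 1/5.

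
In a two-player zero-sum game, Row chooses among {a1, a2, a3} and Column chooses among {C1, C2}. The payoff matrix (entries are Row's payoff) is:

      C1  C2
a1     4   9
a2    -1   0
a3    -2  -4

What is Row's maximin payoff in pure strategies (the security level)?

Row minima: a1 → 4, a2 → -1, a3 → -4.
The best of these is 4.

4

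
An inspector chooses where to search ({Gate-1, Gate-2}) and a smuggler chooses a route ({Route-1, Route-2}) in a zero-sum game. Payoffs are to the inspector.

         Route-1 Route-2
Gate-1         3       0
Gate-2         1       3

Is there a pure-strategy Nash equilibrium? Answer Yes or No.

No

Row minima: Gate-1 → 0, Gate-2 → 1; maximin = 1.
Column maxima: Route-1 → 3, Route-2 → 3; minimax = 3.
1 ≠ 3, so no pure-strategy equilibrium exists.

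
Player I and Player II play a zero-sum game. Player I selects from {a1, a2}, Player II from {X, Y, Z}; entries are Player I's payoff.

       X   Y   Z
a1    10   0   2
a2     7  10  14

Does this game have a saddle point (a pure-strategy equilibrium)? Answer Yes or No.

No

Row minima: a1 → 0, a2 → 7; maximin = 7.
Column maxima: X → 10, Y → 10, Z → 14; minimax = 10.
7 ≠ 10, so no pure-strategy equilibrium exists.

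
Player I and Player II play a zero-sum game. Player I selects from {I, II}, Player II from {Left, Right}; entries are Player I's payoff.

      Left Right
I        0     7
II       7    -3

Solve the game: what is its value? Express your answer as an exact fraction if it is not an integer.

Row minima: I → 0, II → -3; maximin = 0.
Column maxima: Left → 7, Right → 7; minimax = 7.
0 ≠ 7, so there is no saddle point; optimal play is mixed.
Let Player I play I with probability p. Expected payoff against Left: 0p + 7(1−p) = −7p + 7; against Right: 7p + (-3)(1−p) = 10p − 3.
Setting these equal: −7p + 7 = 10p − 3 ⇒ −17p = -10 ⇒ p = 10/17, and the value is (-7)·(10/17) + 7 = 49/17.
For Player II: with q = P(Left), equating I's and II's payoffs gives −7q + 7 = 10q − 3 ⇒ q = 10/17.

49/17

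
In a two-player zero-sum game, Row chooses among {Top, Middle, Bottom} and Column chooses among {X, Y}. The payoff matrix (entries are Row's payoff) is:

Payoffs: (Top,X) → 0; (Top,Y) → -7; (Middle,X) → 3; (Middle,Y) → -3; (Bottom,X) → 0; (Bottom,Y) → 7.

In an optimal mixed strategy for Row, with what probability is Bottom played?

6/13

Row minima: Top → -7, Middle → -3, Bottom → 0; maximin = 0.
Column maxima: X → 3, Y → 7; minimax = 3.
0 ≠ 3, so there is no saddle point; optimal play is mixed.
Top is strictly dominated by Middle, so Row never plays it.
On the remaining 2×2 (Middle, Bottom vs X, Y):
Let Row play Middle with probability p. Expected payoff against X: 3p + 0(1−p) = 3p; against Y: (-3)p + 7(1−p) = −10p + 7.
Setting these equal: 3p = −10p + 7 ⇒ 13p = 7 ⇒ p = 7/13, and the value is (3)·(7/13) = 21/13.
For Column: with q = P(X), equating Middle's and Bottom's payoffs gives 6q − 3 = −7q + 7 ⇒ q = 10/13.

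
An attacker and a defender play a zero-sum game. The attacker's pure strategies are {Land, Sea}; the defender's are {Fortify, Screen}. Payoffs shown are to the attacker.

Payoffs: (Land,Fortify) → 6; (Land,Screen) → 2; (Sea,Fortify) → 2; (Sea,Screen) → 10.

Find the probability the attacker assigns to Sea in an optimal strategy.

Row minima: Land → 2, Sea → 2; maximin = 2.
Column maxima: Fortify → 6, Screen → 10; minimax = 6.
2 ≠ 6, so there is no saddle point; optimal play is mixed.
Let the attacker play Land with probability p. Expected payoff against Fortify: 6p + 2(1−p) = 4p + 2; against Screen: 2p + 10(1−p) = −8p + 10.
Setting these equal: 4p + 2 = −8p + 10 ⇒ 12p = 8 ⇒ p = 2/3, and the value is (4)·(2/3) + 2 = 14/3.
For the defender: with q = P(Fortify), equating Land's and Sea's payoffs gives 4q + 2 = −8q + 10 ⇒ q = 2/3.

1/3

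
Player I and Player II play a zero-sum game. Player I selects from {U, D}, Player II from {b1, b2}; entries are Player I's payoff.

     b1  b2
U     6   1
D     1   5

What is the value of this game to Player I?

29/9

Row minima: U → 1, D → 1; maximin = 1.
Column maxima: b1 → 6, b2 → 5; minimax = 5.
1 ≠ 5, so there is no saddle point; optimal play is mixed.
Let Player I play U with probability p. Expected payoff against b1: 6p + 1(1−p) = 5p + 1; against b2: 1p + 5(1−p) = −4p + 5.
Setting these equal: 5p + 1 = −4p + 5 ⇒ 9p = 4 ⇒ p = 4/9, and the value is (5)·(4/9) + 1 = 29/9.
For Player II: with q = P(b1), equating U's and D's payoffs gives 5q + 1 = −4q + 5 ⇒ q = 4/9.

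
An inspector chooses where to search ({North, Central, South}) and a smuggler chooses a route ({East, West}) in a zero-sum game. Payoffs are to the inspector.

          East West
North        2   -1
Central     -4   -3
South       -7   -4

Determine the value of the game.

Row minima: North → -1, Central → -4, South → -7; maximin = -1.
Column maxima: East → 2, West → -1; minimax = -1.
Since maximin = minimax = -1, there is a saddle point and the value is -1.

-1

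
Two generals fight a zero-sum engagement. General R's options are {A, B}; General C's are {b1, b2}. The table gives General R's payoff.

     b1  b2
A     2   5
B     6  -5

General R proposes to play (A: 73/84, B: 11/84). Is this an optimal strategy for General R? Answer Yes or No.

No

Against b1 this mix gives (73/84)·2 + (11/84)·6 = 53/21.
Against b2 this mix gives (73/84)·5 + (11/84)·(-5) = 155/42.
General C will play b1, holding General R to 53/21. Shifting weight toward the row that does better against b1 would raise this floor (the equalizing mix achieves 20/7 against both b1 and b2), so the proposed strategy is not optimal.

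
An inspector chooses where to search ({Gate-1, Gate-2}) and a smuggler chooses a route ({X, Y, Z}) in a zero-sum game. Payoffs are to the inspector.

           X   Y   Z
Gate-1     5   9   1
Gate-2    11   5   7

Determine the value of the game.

Row minima: Gate-1 → 1, Gate-2 → 5; maximin = 5.
Column maxima: X → 11, Y → 9, Z → 7; minimax = 7.
5 ≠ 7, so there is no saddle point; optimal play is mixed.
X is strictly dominated by Z (it gives the inspector strictly more in every row), so the smuggler never plays it.
On the remaining 2×2 (Gate-1, Gate-2 vs Y, Z):
Let the inspector play Gate-1 with probability p. Expected payoff against Y: 9p + 5(1−p) = 4p + 5; against Z: 1p + 7(1−p) = −6p + 7.
Setting these equal: 4p + 5 = −6p + 7 ⇒ 10p = 2 ⇒ p = 1/5, and the value is (4)·(1/5) + 5 = 29/5.
For the smuggler: with q = P(Y), equating Gate-1's and Gate-2's payoffs gives 8q + 1 = −2q + 7 ⇒ q = 3/5.

29/5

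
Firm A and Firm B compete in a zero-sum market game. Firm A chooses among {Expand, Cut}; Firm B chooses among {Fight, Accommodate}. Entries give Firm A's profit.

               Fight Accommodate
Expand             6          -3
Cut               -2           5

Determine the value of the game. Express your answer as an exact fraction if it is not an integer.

Row minima: Expand → -3, Cut → -2; maximin = -2.
Column maxima: Fight → 6, Accommodate → 5; minimax = 5.
-2 ≠ 5, so there is no saddle point; optimal play is mixed.
Let Firm A play Expand with probability p. Expected payoff against Fight: 6p + (-2)(1−p) = 8p − 2; against Accommodate: (-3)p + 5(1−p) = −8p + 5.
Setting these equal: 8p − 2 = −8p + 5 ⇒ 16p = 7 ⇒ p = 7/16, and the value is (8)·(7/16) − 2 = 3/2.
For Firm B: with q = P(Fight), equating Expand's and Cut's payoffs gives 9q − 3 = −7q + 5 ⇒ q = 1/2.

3/2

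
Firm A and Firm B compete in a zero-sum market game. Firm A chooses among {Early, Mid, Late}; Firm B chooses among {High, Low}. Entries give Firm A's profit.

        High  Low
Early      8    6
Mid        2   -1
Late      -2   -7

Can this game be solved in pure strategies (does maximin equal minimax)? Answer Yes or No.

Row minima: Early → 6, Mid → -1, Late → -7; maximin = 6.
Column maxima: High → 8, Low → 6; minimax = 6.
maximin = minimax = 6, so a saddle point exists.

Yes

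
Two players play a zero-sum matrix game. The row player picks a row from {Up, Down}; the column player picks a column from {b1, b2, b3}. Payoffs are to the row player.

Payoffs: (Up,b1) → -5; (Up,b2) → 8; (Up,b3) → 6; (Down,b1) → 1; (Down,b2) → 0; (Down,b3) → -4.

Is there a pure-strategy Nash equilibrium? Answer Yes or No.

No

Row minima: Up → -5, Down → -4; maximin = -4.
Column maxima: b1 → 1, b2 → 8, b3 → 6; minimax = 1.
-4 ≠ 1, so no pure-strategy equilibrium exists.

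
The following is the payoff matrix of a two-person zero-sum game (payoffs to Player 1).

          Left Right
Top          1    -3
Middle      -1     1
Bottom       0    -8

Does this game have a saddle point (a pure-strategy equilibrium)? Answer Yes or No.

Row minima: Top → -3, Middle → -1, Bottom → -8; maximin = -1.
Column maxima: Left → 1, Right → 1; minimax = 1.
-1 ≠ 1, so no pure-strategy equilibrium exists.

No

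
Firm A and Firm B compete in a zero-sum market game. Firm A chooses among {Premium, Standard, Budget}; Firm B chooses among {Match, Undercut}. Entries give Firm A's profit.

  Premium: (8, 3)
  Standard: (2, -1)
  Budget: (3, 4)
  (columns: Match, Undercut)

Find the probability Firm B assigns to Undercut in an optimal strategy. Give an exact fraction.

Row minima: Premium → 3, Standard → -1, Budget → 3; maximin = 3.
Column maxima: Match → 8, Undercut → 4; minimax = 4.
3 ≠ 4, so there is no saddle point; optimal play is mixed.
Standard is strictly dominated by Premium, so Firm A never plays it.
On the remaining 2×2 (Premium, Budget vs Match, Undercut):
Let Firm A play Premium with probability p. Expected payoff against Match: 8p + 3(1−p) = 5p + 3; against Undercut: 3p + 4(1−p) = −p + 4.
Setting these equal: 5p + 3 = −p + 4 ⇒ 6p = 1 ⇒ p = 1/6, and the value is (5)·(1/6) + 3 = 23/6.
For Firm B: with q = P(Match), equating Premium's and Budget's payoffs gives 5q + 3 = −q + 4 ⇒ q = 1/6.

5/6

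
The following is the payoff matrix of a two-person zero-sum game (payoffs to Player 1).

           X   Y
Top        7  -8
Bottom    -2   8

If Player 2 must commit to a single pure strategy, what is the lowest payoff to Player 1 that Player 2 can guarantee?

Column maxima: X → 7, Y → 8.
The smallest of these is 7.

7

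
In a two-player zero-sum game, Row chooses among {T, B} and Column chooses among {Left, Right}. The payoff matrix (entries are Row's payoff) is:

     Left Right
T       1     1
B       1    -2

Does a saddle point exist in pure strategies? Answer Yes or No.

Row minima: T → 1, B → -2; maximin = 1.
Column maxima: Left → 1, Right → 1; minimax = 1.
maximin = minimax = 1, so a saddle point exists.

Yes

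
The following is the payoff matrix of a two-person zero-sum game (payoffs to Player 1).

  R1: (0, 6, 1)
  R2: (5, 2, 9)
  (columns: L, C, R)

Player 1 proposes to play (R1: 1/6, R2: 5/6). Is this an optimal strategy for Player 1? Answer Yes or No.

Against L this mix gives (1/6)·0 + (5/6)·5 = 25/6.
Against C this mix gives (1/6)·6 + (5/6)·2 = 8/3.
Against R this mix gives (1/6)·1 + (5/6)·9 = 23/3.
Player 2 will play C, holding Player 1 to 8/3. Shifting weight toward the row that does better against C would raise this floor (the equalizing mix achieves 10/3 against both C and L), so the proposed strategy is not optimal.

No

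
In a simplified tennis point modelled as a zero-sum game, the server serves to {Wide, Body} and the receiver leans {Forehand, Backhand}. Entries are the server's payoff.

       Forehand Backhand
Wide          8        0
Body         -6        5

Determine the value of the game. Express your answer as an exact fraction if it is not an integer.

40/19

Row minima: Wide → 0, Body → -6; maximin = 0.
Column maxima: Forehand → 8, Backhand → 5; minimax = 5.
0 ≠ 5, so there is no saddle point; optimal play is mixed.
Let the server play Wide with probability p. Expected payoff against Forehand: 8p + (-6)(1−p) = 14p − 6; against Backhand: 0p + 5(1−p) = −5p + 5.
Setting these equal: 14p − 6 = −5p + 5 ⇒ 19p = 11 ⇒ p = 11/19, and the value is (14)·(11/19) − 6 = 40/19.
For the receiver: with q = P(Forehand), equating Wide's and Body's payoffs gives 8q = −11q + 5 ⇒ q = 5/19.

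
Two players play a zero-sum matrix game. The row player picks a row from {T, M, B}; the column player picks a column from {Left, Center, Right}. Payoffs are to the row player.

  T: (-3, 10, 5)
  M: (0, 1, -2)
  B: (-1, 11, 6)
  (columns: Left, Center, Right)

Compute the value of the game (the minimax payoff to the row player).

Row minima: T → -3, M → -2, B → -1; maximin = -1.
Column maxima: Left → 0, Center → 11, Right → 6; minimax = 0.
-1 ≠ 0, so there is no saddle point; optimal play is mixed.
T is strictly dominated by B, so the row player never plays it.
Center is strictly dominated by Left (it gives the row player strictly more in every row), so the column player never plays it.
On the remaining 2×2 (M, B vs Left, Right):
Let the row player play M with probability p. Expected payoff against Left: 0p + (-1)(1−p) = p − 1; against Right: (-2)p + 6(1−p) = −8p + 6.
Setting these equal: p − 1 = −8p + 6 ⇒ 9p = 7 ⇒ p = 7/9, and the value is (1)·(7/9) − 1 = -2/9.
For the column player: with q = P(Left), equating M's and B's payoffs gives 2q − 2 = −7q + 6 ⇒ q = 8/9.

-2/9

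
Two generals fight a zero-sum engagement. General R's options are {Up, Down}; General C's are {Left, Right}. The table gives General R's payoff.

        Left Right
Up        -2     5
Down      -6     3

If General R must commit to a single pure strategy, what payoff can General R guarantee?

Row minima: Up → -2, Down → -6.
The best of these is -2.

-2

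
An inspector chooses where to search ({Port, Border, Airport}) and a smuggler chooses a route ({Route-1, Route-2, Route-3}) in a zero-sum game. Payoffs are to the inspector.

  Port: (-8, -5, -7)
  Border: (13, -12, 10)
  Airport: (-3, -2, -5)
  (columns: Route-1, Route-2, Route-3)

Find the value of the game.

-16/5

Row minima: Port → -8, Border → -12, Airport → -5; maximin = -5.
Column maxima: Route-1 → 13, Route-2 → -2, Route-3 → 10; minimax = -2.
-5 ≠ -2, so there is no saddle point; optimal play is mixed.
Port is strictly dominated by Airport, so the inspector never plays it.
With Port eliminated, Route-1 is strictly dominated by Route-3 (it gives the inspector strictly more in every remaining row), so the smuggler never plays it.
On the remaining 2×2 (Border, Airport vs Route-2, Route-3):
Let the inspector play Border with probability p. Expected payoff against Route-2: (-12)p + (-2)(1−p) = −10p − 2; against Route-3: 10p + (-5)(1−p) = 15p − 5.
Setting these equal: −10p − 2 = 15p − 5 ⇒ −25p = -3 ⇒ p = 3/25, and the value is (-10)·(3/25) − 2 = -16/5.
For the smuggler: with q = P(Route-2), equating Border's and Airport's payoffs gives −22q + 10 = 3q − 5 ⇒ q = 3/5.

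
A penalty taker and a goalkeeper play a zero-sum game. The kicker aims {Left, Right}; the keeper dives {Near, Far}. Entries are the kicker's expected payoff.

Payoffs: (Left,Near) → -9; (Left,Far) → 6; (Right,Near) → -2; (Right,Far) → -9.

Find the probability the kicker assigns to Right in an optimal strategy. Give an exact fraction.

Row minima: Left → -9, Right → -9; maximin = -9.
Column maxima: Near → -2, Far → 6; minimax = -2.
-9 ≠ -2, so there is no saddle point; optimal play is mixed.
Let the kicker play Left with probability p. Expected payoff against Near: (-9)p + (-2)(1−p) = −7p − 2; against Far: 6p + (-9)(1−p) = 15p − 9.
Setting these equal: −7p − 2 = 15p − 9 ⇒ −22p = -7 ⇒ p = 7/22, and the value is (-7)·(7/22) − 2 = -93/22.
For the keeper: with q = P(Near), equating Left's and Right's payoffs gives −15q + 6 = 7q − 9 ⇒ q = 15/22.

15/22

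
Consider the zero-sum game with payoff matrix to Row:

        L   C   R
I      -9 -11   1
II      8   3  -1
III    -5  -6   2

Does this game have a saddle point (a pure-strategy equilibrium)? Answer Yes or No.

No

Row minima: I → -11, II → -1, III → -6; maximin = -1.
Column maxima: L → 8, C → 3, R → 2; minimax = 2.
-1 ≠ 2, so no pure-strategy equilibrium exists.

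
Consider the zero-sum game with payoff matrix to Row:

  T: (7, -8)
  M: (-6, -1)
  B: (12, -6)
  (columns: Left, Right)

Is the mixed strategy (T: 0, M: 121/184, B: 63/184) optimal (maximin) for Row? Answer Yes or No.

Against Left this mix gives (121/184)·(-6) + (63/184)·12 = 15/92.
Against Right this mix gives (121/184)·(-1) + (63/184)·(-6) = -499/184.
Column will play Right, holding Row to -499/184. Shifting weight toward the row that does better against Right would raise this floor (the equalizing mix achieves -48/23 against both Right and Left), so the proposed strategy is not optimal.

No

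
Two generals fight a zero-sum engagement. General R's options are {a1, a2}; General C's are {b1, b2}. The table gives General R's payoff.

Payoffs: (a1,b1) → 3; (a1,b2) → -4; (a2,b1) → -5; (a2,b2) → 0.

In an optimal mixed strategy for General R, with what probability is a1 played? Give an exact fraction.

Row minima: a1 → -4, a2 → -5; maximin = -4.
Column maxima: b1 → 3, b2 → 0; minimax = 0.
-4 ≠ 0, so there is no saddle point; optimal play is mixed.
Let General R play a1 with probability p. Expected payoff against b1: 3p + (-5)(1−p) = 8p − 5; against b2: (-4)p + 0(1−p) = −4p.
Setting these equal: 8p − 5 = −4p ⇒ 12p = 5 ⇒ p = 5/12, and the value is (8)·(5/12) − 5 = -5/3.
For General C: with q = P(b1), equating a1's and a2's payoffs gives 7q − 4 = −5q ⇒ q = 1/3.

5/12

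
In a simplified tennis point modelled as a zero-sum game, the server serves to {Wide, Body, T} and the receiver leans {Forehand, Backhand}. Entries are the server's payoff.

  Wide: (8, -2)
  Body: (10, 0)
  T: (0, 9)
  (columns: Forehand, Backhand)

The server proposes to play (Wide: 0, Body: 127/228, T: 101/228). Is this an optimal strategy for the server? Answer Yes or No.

Against Forehand this mix gives (127/228)·10 + (101/228)·0 = 635/114.
Against Backhand this mix gives (127/228)·0 + (101/228)·9 = 303/76.
The receiver will play Backhand, holding the server to 303/76. Shifting weight toward the row that does better against Backhand would raise this floor (the equalizing mix achieves 90/19 against both Backhand and Forehand), so the proposed strategy is not optimal.

No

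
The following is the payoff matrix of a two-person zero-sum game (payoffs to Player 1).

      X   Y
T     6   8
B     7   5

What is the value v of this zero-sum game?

Row minima: T → 6, B → 5; maximin = 6.
Column maxima: X → 7, Y → 8; minimax = 7.
6 ≠ 7, so there is no saddle point; optimal play is mixed.
Let Player 1 play T with probability p. Expected payoff against X: 6p + 7(1−p) = −p + 7; against Y: 8p + 5(1−p) = 3p + 5.
Setting these equal: −p + 7 = 3p + 5 ⇒ −4p = -2 ⇒ p = 1/2, and the value is (-1)·(1/2) + 7 = 13/2.
For Player 2: with q = P(X), equating T's and B's payoffs gives −2q + 8 = 2q + 5 ⇒ q = 3/4.

13/2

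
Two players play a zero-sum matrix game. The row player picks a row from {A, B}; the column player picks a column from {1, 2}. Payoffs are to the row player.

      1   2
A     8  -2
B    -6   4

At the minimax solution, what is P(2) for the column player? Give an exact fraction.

7/10

Row minima: A → -2, B → -6; maximin = -2.
Column maxima: 1 → 8, 2 → 4; minimax = 4.
-2 ≠ 4, so there is no saddle point; optimal play is mixed.
Let the row player play A with probability p. Expected payoff against 1: 8p + (-6)(1−p) = 14p − 6; against 2: (-2)p + 4(1−p) = −6p + 4.
Setting these equal: 14p − 6 = −6p + 4 ⇒ 20p = 10 ⇒ p = 1/2, and the value is (14)·(1/2) − 6 = 1.
For the column player: with q = P(1), equating A's and B's payoffs gives 10q − 2 = −10q + 4 ⇒ q = 3/10.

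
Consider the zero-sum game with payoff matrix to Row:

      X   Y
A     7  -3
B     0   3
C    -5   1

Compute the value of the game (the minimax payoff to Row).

Row minima: A → -3, B → 0, C → -5; maximin = 0.
Column maxima: X → 7, Y → 3; minimax = 3.
0 ≠ 3, so there is no saddle point; optimal play is mixed.
C is strictly dominated by B, so Row never plays it.
On the remaining 2×2 (A, B vs X, Y):
Let Row play A with probability p. Expected payoff against X: 7p + 0(1−p) = 7p; against Y: (-3)p + 3(1−p) = −6p + 3.
Setting these equal: 7p = −6p + 3 ⇒ 13p = 3 ⇒ p = 3/13, and the value is (7)·(3/13) = 21/13.
For Column: with q = P(X), equating A's and B's payoffs gives 10q − 3 = −3q + 3 ⇒ q = 6/13.

21/13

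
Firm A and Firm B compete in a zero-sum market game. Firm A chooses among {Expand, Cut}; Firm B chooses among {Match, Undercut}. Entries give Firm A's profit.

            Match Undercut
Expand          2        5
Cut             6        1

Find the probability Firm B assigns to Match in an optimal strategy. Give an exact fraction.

1/2

Row minima: Expand → 2, Cut → 1; maximin = 2.
Column maxima: Match → 6, Undercut → 5; minimax = 5.
2 ≠ 5, so there is no saddle point; optimal play is mixed.
Let Firm A play Expand with probability p. Expected payoff against Match: 2p + 6(1−p) = −4p + 6; against Undercut: 5p + 1(1−p) = 4p + 1.
Setting these equal: −4p + 6 = 4p + 1 ⇒ −8p = -5 ⇒ p = 5/8, and the value is (-4)·(5/8) + 6 = 7/2.
For Firm B: with q = P(Match), equating Expand's and Cut's payoffs gives −3q + 5 = 5q + 1 ⇒ q = 1/2.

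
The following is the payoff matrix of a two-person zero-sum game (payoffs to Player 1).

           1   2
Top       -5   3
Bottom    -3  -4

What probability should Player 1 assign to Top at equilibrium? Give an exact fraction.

1/9

Row minima: Top → -5, Bottom → -4; maximin = -4.
Column maxima: 1 → -3, 2 → 3; minimax = -3.
-4 ≠ -3, so there is no saddle point; optimal play is mixed.
Let Player 1 play Top with probability p. Expected payoff against 1: (-5)p + (-3)(1−p) = −2p − 3; against 2: 3p + (-4)(1−p) = 7p − 4.
Setting these equal: −2p − 3 = 7p − 4 ⇒ −9p = -1 ⇒ p = 1/9, and the value is (-2)·(1/9) − 3 = -29/9.
For Player 2: with q = P(1), equating Top's and Bottom's payoffs gives −8q + 3 = q − 4 ⇒ q = 7/9.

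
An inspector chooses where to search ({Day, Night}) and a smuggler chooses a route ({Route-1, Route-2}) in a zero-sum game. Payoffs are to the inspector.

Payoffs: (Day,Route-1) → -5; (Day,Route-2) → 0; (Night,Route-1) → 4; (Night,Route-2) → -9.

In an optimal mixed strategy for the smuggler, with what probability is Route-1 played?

1/2

Row minima: Day → -5, Night → -9; maximin = -5.
Column maxima: Route-1 → 4, Route-2 → 0; minimax = 0.
-5 ≠ 0, so there is no saddle point; optimal play is mixed.
Let the inspector play Day with probability p. Expected payoff against Route-1: (-5)p + 4(1−p) = −9p + 4; against Route-2: 0p + (-9)(1−p) = 9p − 9.
Setting these equal: −9p + 4 = 9p − 9 ⇒ −18p = -13 ⇒ p = 13/18, and the value is (-9)·(13/18) + 4 = -5/2.
For the smuggler: with q = P(Route-1), equating Day's and Night's payoffs gives −5q = 13q − 9 ⇒ q = 1/2.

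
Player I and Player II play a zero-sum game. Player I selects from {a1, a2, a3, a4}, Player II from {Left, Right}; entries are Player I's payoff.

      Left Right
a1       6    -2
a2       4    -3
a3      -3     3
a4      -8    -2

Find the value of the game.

6/7

Row minima: a1 → -2, a2 → -3, a3 → -3, a4 → -8; maximin = -2.
Column maxima: Left → 6, Right → 3; minimax = 3.
-2 ≠ 3, so there is no saddle point; optimal play is mixed.
a2 is strictly dominated by a1, so Player I never plays it.
a4 is strictly dominated by a3, so Player I never plays it.
On the remaining 2×2 (a1, a3 vs Left, Right):
Let Player I play a1 with probability p. Expected payoff against Left: 6p + (-3)(1−p) = 9p − 3; against Right: (-2)p + 3(1−p) = −5p + 3.
Setting these equal: 9p − 3 = −5p + 3 ⇒ 14p = 6 ⇒ p = 3/7, and the value is (9)·(3/7) − 3 = 6/7.
For Player II: with q = P(Left), equating a1's and a3's payoffs gives 8q − 2 = −6q + 3 ⇒ q = 5/14.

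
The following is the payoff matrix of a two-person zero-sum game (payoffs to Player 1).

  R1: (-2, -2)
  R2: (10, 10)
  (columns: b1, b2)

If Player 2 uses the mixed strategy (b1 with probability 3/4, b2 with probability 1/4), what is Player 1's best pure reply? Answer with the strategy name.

R2

Expected payoff of R1: (3/4)·(-2) + (1/4)·(-2) = -2.
Expected payoff of R2: (3/4)·10 + (1/4)·10 = 10.
The largest is 10, so Player 1's best response is R2.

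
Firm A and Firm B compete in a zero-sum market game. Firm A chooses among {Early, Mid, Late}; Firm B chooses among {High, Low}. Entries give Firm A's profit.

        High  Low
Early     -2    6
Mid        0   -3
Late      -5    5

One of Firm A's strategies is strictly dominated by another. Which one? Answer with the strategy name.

Early gives a strictly higher payoff than Late against every column: -2 > -5, 6 > 5.
So Late is strictly dominated and Firm A never plays it.

Late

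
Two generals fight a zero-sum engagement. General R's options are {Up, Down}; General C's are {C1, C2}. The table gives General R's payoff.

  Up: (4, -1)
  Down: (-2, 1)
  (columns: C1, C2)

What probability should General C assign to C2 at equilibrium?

3/4

Row minima: Up → -1, Down → -2; maximin = -1.
Column maxima: C1 → 4, C2 → 1; minimax = 1.
-1 ≠ 1, so there is no saddle point; optimal play is mixed.
Let General R play Up with probability p. Expected payoff against C1: 4p + (-2)(1−p) = 6p − 2; against C2: (-1)p + 1(1−p) = −2p + 1.
Setting these equal: 6p − 2 = −2p + 1 ⇒ 8p = 3 ⇒ p = 3/8, and the value is (6)·(3/8) − 2 = 1/4.
For General C: with q = P(C1), equating Up's and Down's payoffs gives 5q − 1 = −3q + 1 ⇒ q = 1/4.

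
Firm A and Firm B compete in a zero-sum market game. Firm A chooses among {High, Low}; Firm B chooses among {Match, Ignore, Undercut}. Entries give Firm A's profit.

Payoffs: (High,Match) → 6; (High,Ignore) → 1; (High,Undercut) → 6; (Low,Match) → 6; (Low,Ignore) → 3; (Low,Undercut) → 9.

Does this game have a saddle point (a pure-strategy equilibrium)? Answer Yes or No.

Yes

Row minima: High → 1, Low → 3; maximin = 3.
Column maxima: Match → 6, Ignore → 3, Undercut → 9; minimax = 3.
maximin = minimax = 3, so a saddle point exists.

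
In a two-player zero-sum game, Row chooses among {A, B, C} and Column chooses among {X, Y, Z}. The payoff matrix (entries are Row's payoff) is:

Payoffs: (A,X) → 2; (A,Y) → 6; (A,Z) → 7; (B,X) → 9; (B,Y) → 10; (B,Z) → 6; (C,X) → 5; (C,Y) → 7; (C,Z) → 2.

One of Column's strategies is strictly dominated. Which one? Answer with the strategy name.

Y

X holds Row's payoff strictly below Y in every row: 2 < 6, 9 < 10, 5 < 7.
So Y is strictly dominated for Column.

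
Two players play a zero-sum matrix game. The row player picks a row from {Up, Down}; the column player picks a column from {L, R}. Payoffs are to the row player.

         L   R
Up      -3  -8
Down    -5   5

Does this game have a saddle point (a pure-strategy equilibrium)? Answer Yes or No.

No

Row minima: Up → -8, Down → -5; maximin = -5.
Column maxima: L → -3, R → 5; minimax = -3.
-5 ≠ -3, so no pure-strategy equilibrium exists.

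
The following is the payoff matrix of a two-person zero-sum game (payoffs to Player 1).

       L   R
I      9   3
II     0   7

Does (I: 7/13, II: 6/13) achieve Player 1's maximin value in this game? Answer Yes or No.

Yes

Against L this mix gives (7/13)·9 + (6/13)·0 = 63/13.
Against R this mix gives (7/13)·3 + (6/13)·7 = 63/13.
All of Player 2's active replies (L, R) yield 63/13, and no column does worse for Player 1. The mix makes Player 2 indifferent and guarantees 63/13, so it is optimal.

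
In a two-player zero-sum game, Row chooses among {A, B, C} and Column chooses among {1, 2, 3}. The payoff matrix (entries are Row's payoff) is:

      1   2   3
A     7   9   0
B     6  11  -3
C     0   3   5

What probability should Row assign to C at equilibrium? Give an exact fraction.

Row minima: A → 0, B → -3, C → 0; maximin = 0.
Column maxima: 1 → 7, 2 → 11, 3 → 5; minimax = 5.
0 ≠ 5, so there is no saddle point; optimal play is mixed.
2 is strictly dominated by 1 (it gives Row strictly more in every row), so Column never plays it.
With 2 eliminated, B is strictly dominated by A (A gives Row strictly more in every remaining column), so Row never plays it.
On the remaining 2×2 (A, C vs 1, 3):
Let Row play A with probability p. Expected payoff against 1: 7p + 0(1−p) = 7p; against 3: 0p + 5(1−p) = −5p + 5.
Setting these equal: 7p = −5p + 5 ⇒ 12p = 5 ⇒ p = 5/12, and the value is (7)·(5/12) = 35/12.
For Column: with q = P(1), equating A's and C's payoffs gives 7q = −5q + 5 ⇒ q = 5/12.

7/12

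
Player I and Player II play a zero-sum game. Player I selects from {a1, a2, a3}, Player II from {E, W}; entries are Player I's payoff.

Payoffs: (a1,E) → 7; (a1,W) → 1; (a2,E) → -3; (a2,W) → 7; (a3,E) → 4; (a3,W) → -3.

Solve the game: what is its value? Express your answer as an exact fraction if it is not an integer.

Row minima: a1 → 1, a2 → -3, a3 → -3; maximin = 1.
Column maxima: E → 7, W → 7; minimax = 7.
1 ≠ 7, so there is no saddle point; optimal play is mixed.
a3 is strictly dominated by a1, so Player I never plays it.
On the remaining 2×2 (a1, a2 vs E, W):
Let Player I play a1 with probability p. Expected payoff against E: 7p + (-3)(1−p) = 10p − 3; against W: 1p + 7(1−p) = −6p + 7.
Setting these equal: 10p − 3 = −6p + 7 ⇒ 16p = 10 ⇒ p = 5/8, and the value is (10)·(5/8) − 3 = 13/4.
For Player II: with q = P(E), equating a1's and a2's payoffs gives 6q + 1 = −10q + 7 ⇒ q = 3/8.

13/4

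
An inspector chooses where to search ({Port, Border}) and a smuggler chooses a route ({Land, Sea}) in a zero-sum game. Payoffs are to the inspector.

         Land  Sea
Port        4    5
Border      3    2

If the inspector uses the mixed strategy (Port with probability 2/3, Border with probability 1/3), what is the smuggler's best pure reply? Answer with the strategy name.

If the smuggler plays Land, the inspector's expected payoff is (2/3)·4 + (1/3)·3 = 11/3.
If the smuggler plays Sea, the inspector's expected payoff is (2/3)·5 + (1/3)·2 = 4.
The smuggler minimizes the inspector's payoff; the smallest is 11/3, so the best response is Land.

Land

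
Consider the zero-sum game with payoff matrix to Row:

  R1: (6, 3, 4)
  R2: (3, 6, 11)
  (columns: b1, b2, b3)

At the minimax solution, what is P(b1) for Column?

Row minima: R1 → 3, R2 → 3; maximin = 3.
Column maxima: b1 → 6, b2 → 6, b3 → 11; minimax = 6.
3 ≠ 6, so there is no saddle point; optimal play is mixed.
b3 is strictly dominated by b2 (it gives Row strictly more in every row), so Column never plays it.
On the remaining 2×2 (R1, R2 vs b1, b2):
Let Row play R1 with probability p. Expected payoff against b1: 6p + 3(1−p) = 3p + 3; against b2: 3p + 6(1−p) = −3p + 6.
Setting these equal: 3p + 3 = −3p + 6 ⇒ 6p = 3 ⇒ p = 1/2, and the value is (3)·(1/2) + 3 = 9/2.
For Column: with q = P(b1), equating R1's and R2's payoffs gives 3q + 3 = −3q + 6 ⇒ q = 1/2.

1/2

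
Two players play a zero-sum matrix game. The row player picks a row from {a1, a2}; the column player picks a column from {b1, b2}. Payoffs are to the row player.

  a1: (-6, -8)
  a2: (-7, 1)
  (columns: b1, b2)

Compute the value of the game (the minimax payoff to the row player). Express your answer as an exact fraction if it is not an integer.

Row minima: a1 → -8, a2 → -7; maximin = -7.
Column maxima: b1 → -6, b2 → 1; minimax = -6.
-7 ≠ -6, so there is no saddle point; optimal play is mixed.
Let the row player play a1 with probability p. Expected payoff against b1: (-6)p + (-7)(1−p) = p − 7; against b2: (-8)p + 1(1−p) = −9p + 1.
Setting these equal: p − 7 = −9p + 1 ⇒ 10p = 8 ⇒ p = 4/5, and the value is (1)·(4/5) − 7 = -31/5.
For the column player: with q = P(b1), equating a1's and a2's payoffs gives 2q − 8 = −8q + 1 ⇒ q = 9/10.

-31/5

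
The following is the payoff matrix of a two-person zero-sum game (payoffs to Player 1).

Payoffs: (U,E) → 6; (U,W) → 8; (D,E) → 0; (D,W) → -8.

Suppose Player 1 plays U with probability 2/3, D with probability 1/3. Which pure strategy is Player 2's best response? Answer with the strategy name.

If Player 2 plays E, Player 1's expected payoff is (2/3)·6 + (1/3)·0 = 4.
If Player 2 plays W, Player 1's expected payoff is (2/3)·8 + (1/3)·(-8) = 8/3.
Player 2 minimizes Player 1's payoff; the smallest is 8/3, so the best response is W.

W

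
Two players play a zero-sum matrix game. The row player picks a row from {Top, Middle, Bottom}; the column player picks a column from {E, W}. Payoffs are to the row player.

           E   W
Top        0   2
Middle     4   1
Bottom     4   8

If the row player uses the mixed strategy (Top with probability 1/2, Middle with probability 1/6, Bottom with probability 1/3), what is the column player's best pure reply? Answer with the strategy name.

E

If the column player plays E, the row player's expected payoff is (1/2)·0 + (1/6)·4 + (1/3)·4 = 2.
If the column player plays W, the row player's expected payoff is (1/2)·2 + (1/6)·1 + (1/3)·8 = 23/6.
The column player minimizes the row player's payoff; the smallest is 2, so the best response is E.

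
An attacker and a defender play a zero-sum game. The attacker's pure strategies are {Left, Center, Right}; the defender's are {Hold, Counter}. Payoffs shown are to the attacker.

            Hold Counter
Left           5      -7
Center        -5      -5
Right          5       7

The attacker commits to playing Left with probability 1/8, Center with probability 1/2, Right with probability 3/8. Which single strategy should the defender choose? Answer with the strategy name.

If the defender plays Hold, the attacker's expected payoff is (1/8)·5 + (1/2)·(-5) + (3/8)·5 = 0.
If the defender plays Counter, the attacker's expected payoff is (1/8)·(-7) + (1/2)·(-5) + (3/8)·7 = -3/4.
The defender minimizes the attacker's payoff; the smallest is -3/4, so the best response is Counter.

Counter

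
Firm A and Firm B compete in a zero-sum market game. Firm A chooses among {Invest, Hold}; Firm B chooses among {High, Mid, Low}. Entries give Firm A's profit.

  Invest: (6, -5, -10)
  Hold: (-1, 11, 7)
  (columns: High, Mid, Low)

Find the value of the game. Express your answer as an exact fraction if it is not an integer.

4/3

Row minima: Invest → -10, Hold → -1; maximin = -1.
Column maxima: High → 6, Mid → 11, Low → 7; minimax = 6.
-1 ≠ 6, so there is no saddle point; optimal play is mixed.
Mid is strictly dominated by Low (it gives Firm A strictly more in every row), so Firm B never plays it.
On the remaining 2×2 (Invest, Hold vs High, Low):
Let Firm A play Invest with probability p. Expected payoff against High: 6p + (-1)(1−p) = 7p − 1; against Low: (-10)p + 7(1−p) = −17p + 7.
Setting these equal: 7p − 1 = −17p + 7 ⇒ 24p = 8 ⇒ p = 1/3, and the value is (7)·(1/3) − 1 = 4/3.
For Firm B: with q = P(High), equating Invest's and Hold's payoffs gives 16q − 10 = −8q + 7 ⇒ q = 17/24.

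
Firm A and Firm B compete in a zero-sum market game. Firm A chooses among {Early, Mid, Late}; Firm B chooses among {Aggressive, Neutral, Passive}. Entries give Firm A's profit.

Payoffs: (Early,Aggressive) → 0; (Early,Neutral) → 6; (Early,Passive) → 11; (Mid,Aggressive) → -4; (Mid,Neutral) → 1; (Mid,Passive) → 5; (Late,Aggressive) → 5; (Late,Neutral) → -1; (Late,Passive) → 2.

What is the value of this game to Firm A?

5/2

Row minima: Early → 0, Mid → -4, Late → -1; maximin = 0.
Column maxima: Aggressive → 5, Neutral → 6, Passive → 11; minimax = 5.
0 ≠ 5, so there is no saddle point; optimal play is mixed.
Mid is strictly dominated by Early, so Firm A never plays it.
Passive is strictly dominated by Neutral (it gives Firm A strictly more in every row), so Firm B never plays it.
On the remaining 2×2 (Early, Late vs Aggressive, Neutral):
Let Firm A play Early with probability p. Expected payoff against Aggressive: 0p + 5(1−p) = −5p + 5; against Neutral: 6p + (-1)(1−p) = 7p − 1.
Setting these equal: −5p + 5 = 7p − 1 ⇒ −12p = -6 ⇒ p = 1/2, and the value is (-5)·(1/2) + 5 = 5/2.
For Firm B: with q = P(Aggressive), equating Early's and Late's payoffs gives −6q + 6 = 6q − 1 ⇒ q = 7/12.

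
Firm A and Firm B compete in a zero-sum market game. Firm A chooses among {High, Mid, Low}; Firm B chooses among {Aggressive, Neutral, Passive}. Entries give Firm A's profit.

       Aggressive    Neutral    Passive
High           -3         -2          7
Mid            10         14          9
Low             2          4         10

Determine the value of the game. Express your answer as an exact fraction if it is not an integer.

82/9

Row minima: High → -3, Mid → 9, Low → 2; maximin = 9.
Column maxima: Aggressive → 10, Neutral → 14, Passive → 10; minimax = 10.
9 ≠ 10, so there is no saddle point; optimal play is mixed.
High is strictly dominated by Mid, so Firm A never plays it.
Neutral is strictly dominated by Aggressive (it gives Firm A strictly more in every row), so Firm B never plays it.
On the remaining 2×2 (Mid, Low vs Aggressive, Passive):
Let Firm A play Mid with probability p. Expected payoff against Aggressive: 10p + 2(1−p) = 8p + 2; against Passive: 9p + 10(1−p) = −p + 10.
Setting these equal: 8p + 2 = −p + 10 ⇒ 9p = 8 ⇒ p = 8/9, and the value is (8)·(8/9) + 2 = 82/9.
For Firm B: with q = P(Aggressive), equating Mid's and Low's payoffs gives q + 9 = −8q + 10 ⇒ q = 1/9.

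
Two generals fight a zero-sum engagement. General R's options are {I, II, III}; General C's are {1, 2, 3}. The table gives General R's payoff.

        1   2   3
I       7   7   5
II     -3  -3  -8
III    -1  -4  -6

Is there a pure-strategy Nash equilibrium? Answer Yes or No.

Row minima: I → 5, II → -8, III → -6; maximin = 5.
Column maxima: 1 → 7, 2 → 7, 3 → 5; minimax = 5.
maximin = minimax = 5, so a saddle point exists.

Yes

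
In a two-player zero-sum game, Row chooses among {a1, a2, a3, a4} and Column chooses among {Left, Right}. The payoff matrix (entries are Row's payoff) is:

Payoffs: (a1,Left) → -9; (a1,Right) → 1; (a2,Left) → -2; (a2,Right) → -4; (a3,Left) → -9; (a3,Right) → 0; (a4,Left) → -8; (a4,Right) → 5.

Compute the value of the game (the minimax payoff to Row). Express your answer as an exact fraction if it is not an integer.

-14/5

Row minima: a1 → -9, a2 → -4, a3 → -9, a4 → -8; maximin = -4.
Column maxima: Left → -2, Right → 5; minimax = -2.
-4 ≠ -2, so there is no saddle point; optimal play is mixed.
a1 is strictly dominated by a4, so Row never plays it.
a3 is strictly dominated by a4, so Row never plays it.
On the remaining 2×2 (a2, a4 vs Left, Right):
Let Row play a2 with probability p. Expected payoff against Left: (-2)p + (-8)(1−p) = 6p − 8; against Right: (-4)p + 5(1−p) = −9p + 5.
Setting these equal: 6p − 8 = −9p + 5 ⇒ 15p = 13 ⇒ p = 13/15, and the value is (6)·(13/15) − 8 = -14/5.
For Column: with q = P(Left), equating a2's and a4's payoffs gives 2q − 4 = −13q + 5 ⇒ q = 3/5.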